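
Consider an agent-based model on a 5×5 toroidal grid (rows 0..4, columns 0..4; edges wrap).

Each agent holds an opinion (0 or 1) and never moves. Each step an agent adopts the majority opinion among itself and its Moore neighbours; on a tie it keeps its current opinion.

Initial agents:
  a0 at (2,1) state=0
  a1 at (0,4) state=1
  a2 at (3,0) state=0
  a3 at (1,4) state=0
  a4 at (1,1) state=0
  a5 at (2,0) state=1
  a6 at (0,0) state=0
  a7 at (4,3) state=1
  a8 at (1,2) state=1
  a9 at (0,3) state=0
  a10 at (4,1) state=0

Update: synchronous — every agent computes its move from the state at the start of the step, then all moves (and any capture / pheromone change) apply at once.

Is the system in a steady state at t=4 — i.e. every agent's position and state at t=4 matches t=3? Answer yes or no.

t=1: a0@(2,1):0 a1@(0,4):0 a2@(3,0):0 a3@(1,4):0 a4@(1,1):0 a5@(2,0):0 a6@(0,0):0 a7@(4,3):1 a8@(1,2):0 a9@(0,3):1 a10@(4,1):0
t=2: a0@(2,1):0 a1@(0,4):0 a2@(3,0):0 a3@(1,4):0 a4@(1,1):0 a5@(2,0):0 a6@(0,0):0 a7@(4,3):1 a8@(1,2):0 a9@(0,3):0 a10@(4,1):0
t=3: a0@(2,1):0 a1@(0,4):0 a2@(3,0):0 a3@(1,4):0 a4@(1,1):0 a5@(2,0):0 a6@(0,0):0 a7@(4,3):0 a8@(1,2):0 a9@(0,3):0 a10@(4,1):0
t=4: (unchanged — steady state)

yes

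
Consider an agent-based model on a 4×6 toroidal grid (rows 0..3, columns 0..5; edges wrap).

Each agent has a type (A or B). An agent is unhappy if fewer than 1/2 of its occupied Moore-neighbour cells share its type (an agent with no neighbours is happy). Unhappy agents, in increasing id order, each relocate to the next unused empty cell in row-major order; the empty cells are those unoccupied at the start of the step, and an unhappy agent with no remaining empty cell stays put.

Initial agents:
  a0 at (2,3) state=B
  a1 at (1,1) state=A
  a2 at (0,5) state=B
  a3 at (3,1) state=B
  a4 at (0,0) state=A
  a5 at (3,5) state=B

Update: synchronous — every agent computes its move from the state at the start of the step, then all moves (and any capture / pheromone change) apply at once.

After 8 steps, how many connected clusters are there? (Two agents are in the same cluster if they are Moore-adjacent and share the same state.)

3

t=1: a0@(2,3):B a1@(1,1):A a2@(0,5):B a3@(0,1):B a4@(0,2):A a5@(3,5):B
t=2: a0@(2,3):B a1@(1,1):A a2@(0,5):B a3@(0,0):B a4@(0,2):A a5@(3,5):B
t=3: (unchanged — steady state)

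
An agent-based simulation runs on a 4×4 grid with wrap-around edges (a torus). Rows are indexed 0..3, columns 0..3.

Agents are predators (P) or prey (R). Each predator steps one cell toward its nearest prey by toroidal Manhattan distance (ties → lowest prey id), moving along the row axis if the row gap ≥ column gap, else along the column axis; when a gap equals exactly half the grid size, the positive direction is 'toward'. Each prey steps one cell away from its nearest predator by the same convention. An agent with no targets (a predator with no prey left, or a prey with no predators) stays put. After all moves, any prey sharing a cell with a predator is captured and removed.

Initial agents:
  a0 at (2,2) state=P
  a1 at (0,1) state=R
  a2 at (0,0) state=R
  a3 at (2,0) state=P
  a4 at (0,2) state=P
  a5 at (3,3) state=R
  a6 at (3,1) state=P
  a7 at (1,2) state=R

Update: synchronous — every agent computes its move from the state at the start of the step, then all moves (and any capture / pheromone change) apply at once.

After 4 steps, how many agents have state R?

t=1: a0@(1,2):P a1@(0,0):R a3@(3,0):P a4@(0,1):P a5@(0,3):R a6@(0,1):P a7@(0,2):R
t=2: a0@(0,2):P a1@(1,0):R a3@(0,0):P a4@(0,0):P a5@(3,3):R a6@(0,0):P a7@(3,2):R
t=3: a0@(3,2):P a1@(2,0):R a3@(1,0):P a4@(1,0):P a5@(2,3):R a6@(1,0):P a7@(2,2):R
t=4: a0@(2,2):P a1@(3,0):R a3@(2,0):P a4@(2,0):P a5@(1,3):R a6@(2,0):P a7@(1,2):R

3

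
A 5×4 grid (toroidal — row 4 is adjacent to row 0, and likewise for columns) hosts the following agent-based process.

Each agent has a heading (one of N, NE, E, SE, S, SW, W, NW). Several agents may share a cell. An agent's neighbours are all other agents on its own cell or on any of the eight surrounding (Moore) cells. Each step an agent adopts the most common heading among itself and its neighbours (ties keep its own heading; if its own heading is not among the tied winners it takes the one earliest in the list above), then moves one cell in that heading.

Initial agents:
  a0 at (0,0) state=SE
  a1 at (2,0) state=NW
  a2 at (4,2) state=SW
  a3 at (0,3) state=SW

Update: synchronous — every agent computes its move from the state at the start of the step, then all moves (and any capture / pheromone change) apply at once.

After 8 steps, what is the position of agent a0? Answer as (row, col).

(3, 2)

t=1: a0@(1,1):SE a1@(1,3):NW a2@(0,1):SW a3@(1,2):SW
t=2: a0@(2,0):SW a1@(0,2):NW a2@(1,0):SW a3@(2,1):SW
t=3: a0@(3,3):SW a1@(4,1):NW a2@(2,3):SW a3@(3,0):SW
t=4: a0@(4,2):SW a1@(3,0):NW a2@(3,2):SW a3@(4,3):SW
t=5: a0@(0,1):SW a1@(2,3):NW a2@(4,1):SW a3@(0,2):SW
t=6: a0@(1,0):SW a1@(1,2):NW a2@(0,0):SW a3@(1,1):SW
t=7: a0@(2,3):SW a1@(0,1):NW a2@(1,3):SW a3@(2,0):SW
t=8: a0@(3,2):SW a1@(4,0):NW a2@(2,2):SW a3@(3,3):SW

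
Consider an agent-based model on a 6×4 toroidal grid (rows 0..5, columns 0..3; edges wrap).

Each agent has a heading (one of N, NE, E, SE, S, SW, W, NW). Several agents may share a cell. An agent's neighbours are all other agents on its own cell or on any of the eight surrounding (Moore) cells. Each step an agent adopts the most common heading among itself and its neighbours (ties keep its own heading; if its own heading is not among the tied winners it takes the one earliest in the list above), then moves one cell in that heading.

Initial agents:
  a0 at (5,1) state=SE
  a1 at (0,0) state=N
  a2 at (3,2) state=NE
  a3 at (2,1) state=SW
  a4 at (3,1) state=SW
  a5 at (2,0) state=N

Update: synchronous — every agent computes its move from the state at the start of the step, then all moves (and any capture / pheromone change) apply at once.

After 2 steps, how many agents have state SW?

t=1: a0@(0,2):SE a1@(5,0):N a2@(4,1):SW a3@(3,0):SW a4@(4,0):SW a5@(3,3):SW
t=2: a0@(1,3):SE a1@(0,3):SW a2@(5,0):SW a3@(4,3):SW a4@(5,3):SW a5@(4,2):SW

5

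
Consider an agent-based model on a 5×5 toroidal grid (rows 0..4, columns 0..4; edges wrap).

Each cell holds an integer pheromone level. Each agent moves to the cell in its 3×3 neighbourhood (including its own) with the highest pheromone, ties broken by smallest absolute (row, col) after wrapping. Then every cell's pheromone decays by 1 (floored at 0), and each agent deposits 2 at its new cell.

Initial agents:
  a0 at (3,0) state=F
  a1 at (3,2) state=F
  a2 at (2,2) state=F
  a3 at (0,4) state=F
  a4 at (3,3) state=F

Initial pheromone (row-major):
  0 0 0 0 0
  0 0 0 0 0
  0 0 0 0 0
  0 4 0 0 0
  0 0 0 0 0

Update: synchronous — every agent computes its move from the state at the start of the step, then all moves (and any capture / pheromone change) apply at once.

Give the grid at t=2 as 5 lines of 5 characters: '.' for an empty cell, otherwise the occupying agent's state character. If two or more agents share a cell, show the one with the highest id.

t=1: a0@(3,1) a1@(3,1) a2@(3,1) a3@(0,0) a4@(2,2) | pheromone: 2 0 0 0 0 / 0 0 0 0 0 / 0 0 2 0 0 / 0 9 0 0 0 / 0 0 0 0 0
t=2: a0@(3,1) a1@(3,1) a2@(3,1) a3@(0,0) a4@(3,1) | pheromone: 3 0 0 0 0 / 0 0 0 0 0 / 0 0 1 0 0 / 0 16 0 0 0 / 0 0 0 0 0

F....
.....
.....
.F...
.....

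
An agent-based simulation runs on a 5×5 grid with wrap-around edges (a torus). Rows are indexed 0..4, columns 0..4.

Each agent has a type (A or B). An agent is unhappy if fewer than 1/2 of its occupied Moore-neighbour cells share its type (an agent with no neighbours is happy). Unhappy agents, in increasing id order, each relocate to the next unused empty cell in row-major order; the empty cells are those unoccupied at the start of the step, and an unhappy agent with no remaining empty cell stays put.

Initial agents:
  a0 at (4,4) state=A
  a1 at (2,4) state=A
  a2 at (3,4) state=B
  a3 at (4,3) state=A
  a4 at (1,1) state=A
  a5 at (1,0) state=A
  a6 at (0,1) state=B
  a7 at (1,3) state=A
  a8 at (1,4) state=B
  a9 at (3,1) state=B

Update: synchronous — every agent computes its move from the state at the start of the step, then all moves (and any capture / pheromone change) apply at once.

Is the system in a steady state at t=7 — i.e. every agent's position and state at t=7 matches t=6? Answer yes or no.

no

t=1: a0@(4,4):A a1@(2,4):A a2@(0,0):B a3@(4,3):A a4@(1,1):A a5@(1,0):A a6@(0,2):B a7@(1,3):A a8@(0,3):B a9@(3,1):B
t=2: a0@(0,1):A a1@(2,4):A a2@(0,4):B a3@(1,2):A a4@(1,4):A a5@(1,0):A a6@(2,0):B a7@(2,1):A a8@(2,2):B a9@(3,1):B
t=3: a0@(0,1):A a1@(2,4):A a2@(0,0):B a3@(1,2):A a4@(1,4):A a5@(1,0):A a6@(0,2):B a7@(0,3):A a8@(1,1):B a9@(3,1):B
t=4: a0@(0,4):A a1@(2,4):A a2@(1,3):B a3@(1,2):A a4@(1,4):A a5@(1,0):A a6@(2,0):B a7@(0,3):A a8@(2,1):B a9@(3,1):B
t=5: a0@(0,4):A a1@(2,4):A a2@(0,0):B a3@(0,1):A a4@(1,4):A a5@(1,0):A a6@(0,2):B a7@(0,3):A a8@(2,1):B a9@(3,1):B
t=6: a0@(0,4):A a1@(2,4):A a2@(1,1):B a3@(1,2):A a4@(1,4):A a5@(1,0):A a6@(1,3):B a7@(0,3):A a8@(2,1):B a9@(3,1):B
t=7: a0@(0,4):A a1@(2,4):A a2@(0,0):B a3@(0,1):A a4@(1,4):A a5@(1,0):A a6@(0,2):B a7@(0,3):A a8@(2,1):B a9@(3,1):B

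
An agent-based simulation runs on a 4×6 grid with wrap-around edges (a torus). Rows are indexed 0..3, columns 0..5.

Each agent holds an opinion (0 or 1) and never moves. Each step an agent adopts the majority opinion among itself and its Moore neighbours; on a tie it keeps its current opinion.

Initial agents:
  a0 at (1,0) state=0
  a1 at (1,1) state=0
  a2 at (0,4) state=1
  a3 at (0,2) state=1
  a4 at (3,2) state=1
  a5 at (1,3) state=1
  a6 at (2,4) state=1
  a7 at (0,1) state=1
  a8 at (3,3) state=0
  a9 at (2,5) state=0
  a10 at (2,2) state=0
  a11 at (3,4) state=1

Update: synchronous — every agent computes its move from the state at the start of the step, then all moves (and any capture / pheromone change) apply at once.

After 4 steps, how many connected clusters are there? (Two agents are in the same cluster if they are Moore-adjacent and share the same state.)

t=1: a0@(1,0):0 a1@(1,1):0 a2@(0,4):1 a3@(0,2):1 a4@(3,2):1 a5@(1,3):1 a6@(2,4):1 a7@(0,1):1 a8@(3,3):1 a9@(2,5):0 a10@(2,2):0 a11@(3,4):1
t=2: a0@(1,0):0 a1@(1,1):0 a2@(0,4):1 a3@(0,2):1 a4@(3,2):1 a5@(1,3):1 a6@(2,4):1 a7@(0,1):1 a8@(3,3):1 a9@(2,5):0 a10@(2,2):1 a11@(3,4):1
t=3: a0@(1,0):0 a1@(1,1):1 a2@(0,4):1 a3@(0,2):1 a4@(3,2):1 a5@(1,3):1 a6@(2,4):1 a7@(0,1):1 a8@(3,3):1 a9@(2,5):0 a10@(2,2):1 a11@(3,4):1
t=4: (unchanged — steady state)

2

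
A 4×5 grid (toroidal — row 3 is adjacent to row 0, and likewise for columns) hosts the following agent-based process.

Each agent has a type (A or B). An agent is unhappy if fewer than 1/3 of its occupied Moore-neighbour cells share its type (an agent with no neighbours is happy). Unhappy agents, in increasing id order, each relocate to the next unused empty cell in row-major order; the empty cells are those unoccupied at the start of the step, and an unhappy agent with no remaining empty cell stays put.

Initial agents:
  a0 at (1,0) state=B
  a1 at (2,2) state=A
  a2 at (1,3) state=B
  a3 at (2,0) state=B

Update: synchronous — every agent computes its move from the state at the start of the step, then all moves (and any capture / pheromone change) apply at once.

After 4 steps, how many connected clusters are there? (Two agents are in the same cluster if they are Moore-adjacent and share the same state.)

t=1: a0@(1,0):B a1@(0,0):A a2@(0,1):B a3@(2,0):B
t=2: a0@(1,0):B a1@(0,2):A a2@(0,1):B a3@(2,0):B
t=3: a0@(1,0):B a1@(0,0):A a2@(0,1):B a3@(2,0):B
t=4: a0@(1,0):B a1@(0,2):A a2@(0,1):B a3@(2,0):B

2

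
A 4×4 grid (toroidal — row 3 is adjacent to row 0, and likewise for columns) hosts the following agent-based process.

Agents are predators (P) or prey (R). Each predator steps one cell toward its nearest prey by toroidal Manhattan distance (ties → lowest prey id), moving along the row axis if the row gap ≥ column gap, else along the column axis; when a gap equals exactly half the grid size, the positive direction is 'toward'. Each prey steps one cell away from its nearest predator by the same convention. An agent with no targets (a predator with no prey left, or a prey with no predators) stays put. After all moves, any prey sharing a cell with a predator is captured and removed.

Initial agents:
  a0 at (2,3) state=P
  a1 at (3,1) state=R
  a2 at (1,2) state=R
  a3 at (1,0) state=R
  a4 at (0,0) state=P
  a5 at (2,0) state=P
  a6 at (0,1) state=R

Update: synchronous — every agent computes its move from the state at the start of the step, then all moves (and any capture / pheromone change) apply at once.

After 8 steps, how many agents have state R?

4

t=1: a0@(1,3):P a1@(2,1):R a2@(0,2):R a3@(2,0):R a4@(1,0):P a5@(1,0):P a6@(0,2):R
t=2: a0@(0,3):P a1@(3,1):R a2@(3,2):R a3@(3,0):R a4@(2,0):P a5@(2,0):P a6@(3,2):R
t=3: a0@(3,3):P a1@(0,1):R a2@(2,2):R a3@(0,0):R a4@(3,0):P a5@(3,0):P a6@(2,2):R
t=4: a0@(2,3):P a1@(1,1):R a2@(1,2):R a3@(1,0):R a4@(0,0):P a5@(0,0):P a6@(1,2):R
t=5: a0@(1,3):P a1@(2,1):R a2@(0,2):R a3@(2,0):R a4@(1,0):P a5@(1,0):P a6@(0,2):R
t=6: a0@(0,3):P a1@(3,1):R a2@(3,2):R a3@(3,0):R a4@(2,0):P a5@(2,0):P a6@(3,2):R
t=7: a0@(3,3):P a1@(0,1):R a2@(2,2):R a3@(0,0):R a4@(3,0):P a5@(3,0):P a6@(2,2):R
t=8: a0@(2,3):P a1@(1,1):R a2@(1,2):R a3@(1,0):R a4@(0,0):P a5@(0,0):P a6@(1,2):R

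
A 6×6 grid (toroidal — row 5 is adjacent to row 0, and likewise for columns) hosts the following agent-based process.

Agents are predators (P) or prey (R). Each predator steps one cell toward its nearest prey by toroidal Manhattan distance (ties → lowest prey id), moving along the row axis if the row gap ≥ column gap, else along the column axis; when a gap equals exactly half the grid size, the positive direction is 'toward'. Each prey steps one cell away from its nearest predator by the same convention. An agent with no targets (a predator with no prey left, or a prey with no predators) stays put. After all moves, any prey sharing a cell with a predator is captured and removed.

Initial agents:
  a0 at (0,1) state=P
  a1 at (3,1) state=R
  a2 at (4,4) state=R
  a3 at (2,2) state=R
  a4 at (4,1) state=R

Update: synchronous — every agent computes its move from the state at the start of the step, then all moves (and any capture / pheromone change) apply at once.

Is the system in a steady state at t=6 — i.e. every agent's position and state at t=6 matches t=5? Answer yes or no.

no

t=1: a0@(5,1):P a1@(2,1):R a2@(4,3):R a3@(3,2):R a4@(3,1):R
t=2: a0@(4,1):P a1@(1,1):R a2@(4,4):R a3@(2,2):R a4@(2,1):R
t=3: a0@(3,1):P a1@(0,1):R a2@(4,3):R a3@(1,2):R a4@(1,1):R
t=4: a0@(2,1):P a1@(5,1):R a2@(4,4):R a3@(0,2):R a4@(0,1):R
t=5: a0@(1,1):P a1@(4,1):R a2@(4,3):R a3@(5,2):R a4@(5,1):R
t=6: a0@(0,1):P a1@(3,1):R a2@(3,3):R a3@(4,2):R a4@(4,1):R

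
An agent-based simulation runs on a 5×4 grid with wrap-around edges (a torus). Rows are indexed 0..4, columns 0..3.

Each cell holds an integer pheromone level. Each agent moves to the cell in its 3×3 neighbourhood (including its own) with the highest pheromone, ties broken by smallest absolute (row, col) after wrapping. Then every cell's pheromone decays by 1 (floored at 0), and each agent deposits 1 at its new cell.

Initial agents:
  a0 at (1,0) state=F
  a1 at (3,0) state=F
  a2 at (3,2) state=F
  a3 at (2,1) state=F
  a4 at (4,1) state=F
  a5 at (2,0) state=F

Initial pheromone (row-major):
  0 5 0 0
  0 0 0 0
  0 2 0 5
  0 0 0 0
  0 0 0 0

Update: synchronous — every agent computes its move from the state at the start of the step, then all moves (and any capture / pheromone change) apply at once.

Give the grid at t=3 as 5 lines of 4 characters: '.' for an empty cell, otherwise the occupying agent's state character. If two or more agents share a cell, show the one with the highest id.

t=1: a0@(0,1) a1@(2,3) a2@(2,3) a3@(2,1) a4@(0,1) a5@(2,3) | pheromone: 0 6 0 0 / 0 0 0 0 / 0 2 0 7 / 0 0 0 0 / 0 0 0 0
t=2: a0@(0,1) a1@(2,3) a2@(2,3) a3@(2,1) a4@(0,1) a5@(2,3) | pheromone: 0 7 0 0 / 0 0 0 0 / 0 2 0 9 / 0 0 0 0 / 0 0 0 0
t=3: a0@(0,1) a1@(2,3) a2@(2,3) a3@(2,1) a4@(0,1) a5@(2,3) | pheromone: 0 8 0 0 / 0 0 0 0 / 0 2 0 11 / 0 0 0 0 / 0 0 0 0

.F..
....
.F.F
....
....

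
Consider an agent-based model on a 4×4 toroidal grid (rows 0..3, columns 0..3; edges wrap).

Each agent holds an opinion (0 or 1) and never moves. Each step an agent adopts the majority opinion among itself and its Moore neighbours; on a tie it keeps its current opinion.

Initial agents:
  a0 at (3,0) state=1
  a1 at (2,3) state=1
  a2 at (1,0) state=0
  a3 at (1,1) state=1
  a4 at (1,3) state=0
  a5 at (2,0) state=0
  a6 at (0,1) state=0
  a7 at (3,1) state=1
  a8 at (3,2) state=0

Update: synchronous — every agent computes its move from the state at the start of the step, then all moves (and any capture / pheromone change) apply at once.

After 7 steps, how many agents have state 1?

t=1: a0@(3,0):1 a1@(2,3):0 a2@(1,0):0 a3@(1,1):0 a4@(1,3):0 a5@(2,0):1 a6@(0,1):0 a7@(3,1):0 a8@(3,2):0
t=2: a0@(3,0):0 a1@(2,3):0 a2@(1,0):0 a3@(1,1):0 a4@(1,3):0 a5@(2,0):0 a6@(0,1):0 a7@(3,1):0 a8@(3,2):0
t=3: (unchanged — steady state)

0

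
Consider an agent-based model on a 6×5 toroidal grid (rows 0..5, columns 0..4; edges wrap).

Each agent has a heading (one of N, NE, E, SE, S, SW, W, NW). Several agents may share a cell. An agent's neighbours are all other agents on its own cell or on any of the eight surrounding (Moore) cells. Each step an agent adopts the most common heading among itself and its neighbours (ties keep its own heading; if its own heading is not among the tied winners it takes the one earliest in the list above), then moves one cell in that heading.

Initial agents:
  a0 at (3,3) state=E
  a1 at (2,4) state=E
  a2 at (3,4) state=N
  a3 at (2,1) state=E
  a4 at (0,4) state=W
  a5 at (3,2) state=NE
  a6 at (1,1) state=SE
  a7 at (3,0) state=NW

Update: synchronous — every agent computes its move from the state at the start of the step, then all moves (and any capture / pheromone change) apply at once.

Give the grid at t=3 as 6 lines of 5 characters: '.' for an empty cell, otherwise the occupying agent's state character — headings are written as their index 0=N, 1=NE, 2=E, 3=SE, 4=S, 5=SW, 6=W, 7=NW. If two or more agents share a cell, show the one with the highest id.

.6...
.....
..2.2
2222.
.....
.....

t=1: a0@(3,4):E a1@(2,0):E a2@(3,0):E a3@(2,2):E a4@(0,3):W a5@(3,3):E a6@(2,2):SE a7@(3,1):E
t=2: a0@(3,0):E a1@(2,1):E a2@(3,1):E a3@(2,3):E a4@(0,2):W a5@(3,4):E a6@(2,3):E a7@(3,2):E
t=3: a0@(3,1):E a1@(2,2):E a2@(3,2):E a3@(2,4):E a4@(0,1):W a5@(3,0):E a6@(2,4):E a7@(3,3):E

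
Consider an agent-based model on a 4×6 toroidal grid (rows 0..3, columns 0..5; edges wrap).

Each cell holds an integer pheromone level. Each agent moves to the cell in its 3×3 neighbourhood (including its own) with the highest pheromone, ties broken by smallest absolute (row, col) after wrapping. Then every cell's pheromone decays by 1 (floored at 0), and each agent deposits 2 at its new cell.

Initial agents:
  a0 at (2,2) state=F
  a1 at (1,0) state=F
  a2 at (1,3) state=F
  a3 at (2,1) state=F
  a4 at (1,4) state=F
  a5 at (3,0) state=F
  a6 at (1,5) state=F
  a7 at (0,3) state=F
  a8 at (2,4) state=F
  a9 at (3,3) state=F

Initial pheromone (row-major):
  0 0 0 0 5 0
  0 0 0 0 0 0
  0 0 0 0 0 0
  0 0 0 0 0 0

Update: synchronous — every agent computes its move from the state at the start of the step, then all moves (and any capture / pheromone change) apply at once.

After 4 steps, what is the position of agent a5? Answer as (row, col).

(0, 0)

t=1: a0@(1,1) a1@(0,0) a2@(0,4) a3@(1,0) a4@(0,4) a5@(0,0) a6@(0,4) a7@(0,4) a8@(1,3) a9@(0,4) | pheromone: 4 0 0 0 14 0 / 2 2 0 2 0 0 / 0 0 0 0 0 0 / 0 0 0 0 0 0
t=2: a0@(0,0) a1@(0,0) a2@(0,4) a3@(0,0) a4@(0,4) a5@(0,0) a6@(0,4) a7@(0,4) a8@(0,4) a9@(0,4) | pheromone: 11 0 0 0 25 0 / 1 1 0 1 0 0 / 0 0 0 0 0 0 / 0 0 0 0 0 0
t=3: a0@(0,0) a1@(0,0) a2@(0,4) a3@(0,0) a4@(0,4) a5@(0,0) a6@(0,4) a7@(0,4) a8@(0,4) a9@(0,4) | pheromone: 18 0 0 0 36 0 / 0 0 0 0 0 0 / 0 0 0 0 0 0 / 0 0 0 0 0 0
t=4: a0@(0,0) a1@(0,0) a2@(0,4) a3@(0,0) a4@(0,4) a5@(0,0) a6@(0,4) a7@(0,4) a8@(0,4) a9@(0,4) | pheromone: 25 0 0 0 47 0 / 0 0 0 0 0 0 / 0 0 0 0 0 0 / 0 0 0 0 0 0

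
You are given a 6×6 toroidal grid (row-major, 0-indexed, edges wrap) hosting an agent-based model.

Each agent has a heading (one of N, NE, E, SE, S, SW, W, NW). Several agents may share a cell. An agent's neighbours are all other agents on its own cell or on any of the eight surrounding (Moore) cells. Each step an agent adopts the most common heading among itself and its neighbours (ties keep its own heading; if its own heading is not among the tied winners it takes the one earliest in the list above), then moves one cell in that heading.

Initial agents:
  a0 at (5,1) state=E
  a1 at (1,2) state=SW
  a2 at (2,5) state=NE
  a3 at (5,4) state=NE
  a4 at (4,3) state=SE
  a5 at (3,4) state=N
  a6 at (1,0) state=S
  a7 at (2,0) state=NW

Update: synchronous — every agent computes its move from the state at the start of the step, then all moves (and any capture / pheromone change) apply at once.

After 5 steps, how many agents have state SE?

1

t=1: a0@(5,2):E a1@(2,1):SW a2@(1,0):NE a3@(4,5):NE a4@(5,4):SE a5@(2,4):N a6@(2,0):S a7@(1,5):NW
t=2: a0@(5,3):E a1@(3,0):SW a2@(0,1):NE a3@(3,0):NE a4@(0,5):SE a5@(1,4):N a6@(3,0):S a7@(0,4):NW
t=3: a0@(5,4):E a1@(4,5):SW a2@(5,2):NE a3@(2,1):NE a4@(1,0):SE a5@(0,4):N a6@(4,0):S a7@(5,3):NW
t=4: a0@(5,5):E a1@(5,4):SW a2@(4,3):NE a3@(1,2):NE a4@(2,1):SE a5@(5,4):N a6@(5,0):S a7@(4,2):NW
t=5: a0@(5,0):E a1@(0,3):SW a2@(3,4):NE a3@(0,3):NE a4@(3,2):SE a5@(4,4):N a6@(0,0):S a7@(3,1):NW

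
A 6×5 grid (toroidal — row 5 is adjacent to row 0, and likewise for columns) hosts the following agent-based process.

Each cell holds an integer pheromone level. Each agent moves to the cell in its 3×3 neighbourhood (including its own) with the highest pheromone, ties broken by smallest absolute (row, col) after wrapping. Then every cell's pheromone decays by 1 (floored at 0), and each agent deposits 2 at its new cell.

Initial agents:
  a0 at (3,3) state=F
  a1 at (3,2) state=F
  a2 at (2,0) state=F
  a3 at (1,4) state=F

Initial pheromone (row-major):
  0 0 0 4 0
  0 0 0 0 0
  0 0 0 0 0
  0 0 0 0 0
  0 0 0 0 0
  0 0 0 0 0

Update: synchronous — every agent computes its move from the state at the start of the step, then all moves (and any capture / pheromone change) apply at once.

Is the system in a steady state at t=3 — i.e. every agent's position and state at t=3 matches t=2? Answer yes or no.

t=1: a0@(2,2) a1@(2,1) a2@(1,0) a3@(0,3) | pheromone: 0 0 0 5 0 / 2 0 0 0 0 / 0 2 2 0 0 / 0 0 0 0 0 / 0 0 0 0 0 / 0 0 0 0 0
t=2: a0@(2,1) a1@(1,0) a2@(1,0) a3@(0,3) | pheromone: 0 0 0 6 0 / 5 0 0 0 0 / 0 3 1 0 0 / 0 0 0 0 0 / 0 0 0 0 0 / 0 0 0 0 0
t=3: a0@(1,0) a1@(1,0) a2@(1,0) a3@(0,3) | pheromone: 0 0 0 7 0 / 10 0 0 0 0 / 0 2 0 0 0 / 0 0 0 0 0 / 0 0 0 0 0 / 0 0 0 0 0

no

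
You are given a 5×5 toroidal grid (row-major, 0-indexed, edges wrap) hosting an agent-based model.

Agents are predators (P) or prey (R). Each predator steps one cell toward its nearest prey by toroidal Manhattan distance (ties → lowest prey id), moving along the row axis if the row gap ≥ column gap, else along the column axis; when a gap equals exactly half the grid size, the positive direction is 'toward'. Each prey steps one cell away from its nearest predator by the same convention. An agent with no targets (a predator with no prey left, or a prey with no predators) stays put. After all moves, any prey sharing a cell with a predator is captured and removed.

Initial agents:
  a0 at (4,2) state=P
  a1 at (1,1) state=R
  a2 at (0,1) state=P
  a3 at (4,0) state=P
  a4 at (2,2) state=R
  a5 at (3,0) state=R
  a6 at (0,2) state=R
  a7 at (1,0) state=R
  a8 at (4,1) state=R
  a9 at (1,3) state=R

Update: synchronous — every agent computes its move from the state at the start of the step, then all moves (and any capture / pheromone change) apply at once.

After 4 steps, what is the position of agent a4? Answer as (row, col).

t=1: a0@(0,2):P a1@(2,1):R a2@(1,1):P a3@(3,0):P a4@(1,2):R a5@(2,0):R a6@(1,2):R a7@(2,0):R a8@(4,0):R a9@(2,3):R
t=2: a0@(1,2):P a1@(3,1):R a2@(2,1):P a3@(2,0):P a4@(2,2):R a5@(1,0):R a6@(2,2):R a7@(1,0):R a8@(0,0):R a9@(3,3):R
t=3: a0@(2,2):P a1@(4,1):R a2@(3,1):P a3@(1,0):P a4@(3,2):R a5@(0,0):R a6@(3,2):R a7@(0,0):R a8@(4,0):R a9@(4,3):R
t=4: a0@(3,2):P a1@(0,1):R a2@(4,1):P a3@(0,0):P a4@(4,2):R a5@(4,0):R a6@(4,2):R a7@(4,0):R a9@(0,3):R

(4, 2)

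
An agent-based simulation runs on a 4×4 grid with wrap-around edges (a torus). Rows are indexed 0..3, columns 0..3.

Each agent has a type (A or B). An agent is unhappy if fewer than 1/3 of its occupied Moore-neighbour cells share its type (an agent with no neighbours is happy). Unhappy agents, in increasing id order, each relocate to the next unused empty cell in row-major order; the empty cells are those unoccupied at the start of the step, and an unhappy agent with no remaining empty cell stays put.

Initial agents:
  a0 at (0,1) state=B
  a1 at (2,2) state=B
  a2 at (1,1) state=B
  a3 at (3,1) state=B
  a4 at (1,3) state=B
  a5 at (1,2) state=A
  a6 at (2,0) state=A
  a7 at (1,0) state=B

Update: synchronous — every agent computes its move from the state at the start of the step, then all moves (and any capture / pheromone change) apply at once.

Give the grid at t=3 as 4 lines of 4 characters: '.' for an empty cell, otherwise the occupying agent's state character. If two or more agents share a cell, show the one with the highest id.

t=1: a0@(0,1):B a1@(2,2):B a2@(1,1):B a3@(3,1):B a4@(1,3):B a5@(0,0):A a6@(0,2):A a7@(1,0):B
t=2: a0@(0,1):B a1@(2,2):B a2@(1,1):B a3@(3,1):B a4@(1,3):B a5@(0,3):A a6@(1,2):A a7@(1,0):B
t=3: a0@(0,1):B a1@(2,2):B a2@(1,1):B a3@(3,1):B a4@(1,3):B a5@(0,3):A a6@(0,0):A a7@(1,0):B

AB.A
BB.B
..B.
.B..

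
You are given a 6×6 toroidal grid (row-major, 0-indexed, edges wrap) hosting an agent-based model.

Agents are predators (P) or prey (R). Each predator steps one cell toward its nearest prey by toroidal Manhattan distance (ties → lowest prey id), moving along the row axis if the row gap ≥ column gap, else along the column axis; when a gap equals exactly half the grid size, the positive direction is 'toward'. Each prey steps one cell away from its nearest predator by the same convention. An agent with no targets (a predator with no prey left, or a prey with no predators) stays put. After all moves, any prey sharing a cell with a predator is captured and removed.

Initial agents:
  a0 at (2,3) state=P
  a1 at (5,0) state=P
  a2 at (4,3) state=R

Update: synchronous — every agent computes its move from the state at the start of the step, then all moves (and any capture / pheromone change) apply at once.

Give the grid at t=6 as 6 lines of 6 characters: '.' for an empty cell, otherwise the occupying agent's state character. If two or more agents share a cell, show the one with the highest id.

......
......
...P..
..P...
...R..
......

t=1: a0@(3,3):P a1@(5,1):P a2@(5,3):R
t=2: a0@(4,3):P a1@(5,2):P a2@(0,3):R
t=3: a0@(5,3):P a1@(0,2):P a2@(1,3):R
t=4: a0@(0,3):P a1@(1,2):P a2@(2,3):R
t=5: a0@(1,3):P a1@(2,2):P a2@(3,3):R
t=6: a0@(2,3):P a1@(3,2):P a2@(4,3):R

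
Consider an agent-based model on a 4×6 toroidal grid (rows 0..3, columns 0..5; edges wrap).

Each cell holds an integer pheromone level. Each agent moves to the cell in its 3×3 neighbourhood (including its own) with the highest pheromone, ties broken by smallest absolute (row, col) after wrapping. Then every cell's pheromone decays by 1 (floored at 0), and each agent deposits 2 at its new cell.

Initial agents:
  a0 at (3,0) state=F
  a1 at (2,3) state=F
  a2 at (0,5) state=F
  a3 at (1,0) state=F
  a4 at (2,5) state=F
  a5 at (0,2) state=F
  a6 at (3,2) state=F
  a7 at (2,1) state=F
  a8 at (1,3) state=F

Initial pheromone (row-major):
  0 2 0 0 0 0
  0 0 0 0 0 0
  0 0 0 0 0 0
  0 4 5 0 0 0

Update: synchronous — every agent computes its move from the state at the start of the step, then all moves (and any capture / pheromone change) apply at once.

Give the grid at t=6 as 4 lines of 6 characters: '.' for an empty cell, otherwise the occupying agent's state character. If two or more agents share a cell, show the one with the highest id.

t=1: a0@(3,1) a1@(3,2) a2@(0,0) a3@(0,1) a4@(1,0) a5@(3,2) a6@(3,2) a7@(3,2) a8@(0,2) | pheromone: 2 3 2 0 0 0 / 2 0 0 0 0 0 / 0 0 0 0 0 0 / 0 5 12 0 0 0
t=2: a0@(3,2) a1@(3,2) a2@(3,1) a3@(3,2) a4@(0,1) a5@(3,2) a6@(3,2) a7@(3,2) a8@(3,2) | pheromone: 1 4 1 0 0 0 / 1 0 0 0 0 0 / 0 0 0 0 0 0 / 0 6 25 0 0 0
t=3: a0@(3,2) a1@(3,2) a2@(3,2) a3@(3,2) a4@(3,2) a5@(3,2) a6@(3,2) a7@(3,2) a8@(3,2) | pheromone: 0 3 0 0 0 0 / 0 0 0 0 0 0 / 0 0 0 0 0 0 / 0 5 42 0 0 0
t=4: a0@(3,2) a1@(3,2) a2@(3,2) a3@(3,2) a4@(3,2) a5@(3,2) a6@(3,2) a7@(3,2) a8@(3,2) | pheromone: 0 2 0 0 0 0 / 0 0 0 0 0 0 / 0 0 0 0 0 0 / 0 4 59 0 0 0
t=5: a0@(3,2) a1@(3,2) a2@(3,2) a3@(3,2) a4@(3,2) a5@(3,2) a6@(3,2) a7@(3,2) a8@(3,2) | pheromone: 0 1 0 0 0 0 / 0 0 0 0 0 0 / 0 0 0 0 0 0 / 0 3 76 0 0 0
t=6: a0@(3,2) a1@(3,2) a2@(3,2) a3@(3,2) a4@(3,2) a5@(3,2) a6@(3,2) a7@(3,2) a8@(3,2) | pheromone: 0 0 0 0 0 0 / 0 0 0 0 0 0 / 0 0 0 0 0 0 / 0 2 93 0 0 0

......
......
......
..F...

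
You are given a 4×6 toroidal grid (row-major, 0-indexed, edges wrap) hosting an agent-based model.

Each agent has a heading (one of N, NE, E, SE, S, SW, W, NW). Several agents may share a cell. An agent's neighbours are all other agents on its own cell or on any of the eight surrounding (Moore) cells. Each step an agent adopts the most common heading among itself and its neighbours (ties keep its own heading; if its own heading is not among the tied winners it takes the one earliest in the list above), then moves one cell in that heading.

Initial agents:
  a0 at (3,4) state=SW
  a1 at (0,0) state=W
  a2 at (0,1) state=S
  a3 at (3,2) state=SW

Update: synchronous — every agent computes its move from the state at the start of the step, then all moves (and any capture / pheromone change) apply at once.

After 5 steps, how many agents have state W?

t=1: a0@(0,3):SW a1@(0,5):W a2@(1,1):S a3@(0,1):SW
t=2: a0@(1,2):SW a1@(0,4):W a2@(2,1):S a3@(1,0):SW
t=3: a0@(2,1):SW a1@(0,3):W a2@(3,0):SW a3@(2,5):SW
t=4: a0@(3,0):SW a1@(0,2):W a2@(0,5):SW a3@(3,4):SW
t=5: a0@(0,5):SW a1@(0,1):W a2@(1,4):SW a3@(0,3):SW

1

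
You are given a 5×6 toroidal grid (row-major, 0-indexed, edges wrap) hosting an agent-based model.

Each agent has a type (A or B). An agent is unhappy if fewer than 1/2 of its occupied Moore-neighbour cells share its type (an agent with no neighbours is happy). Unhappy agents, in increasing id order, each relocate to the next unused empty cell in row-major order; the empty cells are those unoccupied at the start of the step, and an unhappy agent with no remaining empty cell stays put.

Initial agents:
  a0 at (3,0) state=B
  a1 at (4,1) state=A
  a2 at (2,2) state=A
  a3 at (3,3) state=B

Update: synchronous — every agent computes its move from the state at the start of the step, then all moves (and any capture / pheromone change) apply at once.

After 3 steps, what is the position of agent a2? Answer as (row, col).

(0, 2)

t=1: a0@(0,0):B a1@(0,1):A a2@(0,2):A a3@(0,3):B
t=2: a0@(0,4):B a1@(0,1):A a2@(0,2):A a3@(0,5):B
t=3: (unchanged — steady state)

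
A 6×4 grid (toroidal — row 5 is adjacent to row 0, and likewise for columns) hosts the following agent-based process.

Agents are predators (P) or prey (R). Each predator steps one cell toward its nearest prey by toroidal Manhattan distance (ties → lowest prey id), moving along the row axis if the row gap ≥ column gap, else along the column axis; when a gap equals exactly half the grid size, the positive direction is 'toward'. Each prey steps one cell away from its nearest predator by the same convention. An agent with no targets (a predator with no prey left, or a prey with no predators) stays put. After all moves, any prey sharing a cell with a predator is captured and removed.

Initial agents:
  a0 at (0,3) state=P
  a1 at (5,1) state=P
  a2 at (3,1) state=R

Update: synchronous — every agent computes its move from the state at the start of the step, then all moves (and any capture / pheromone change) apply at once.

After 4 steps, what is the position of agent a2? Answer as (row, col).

(1, 3)

t=1: a0@(1,3):P a1@(4,1):P a2@(2,1):R
t=2: a0@(1,0):P a1@(3,1):P a2@(1,1):R
t=3: a0@(1,1):P a1@(2,1):P a2@(1,2):R
t=4: a0@(1,2):P a1@(1,1):P a2@(1,3):R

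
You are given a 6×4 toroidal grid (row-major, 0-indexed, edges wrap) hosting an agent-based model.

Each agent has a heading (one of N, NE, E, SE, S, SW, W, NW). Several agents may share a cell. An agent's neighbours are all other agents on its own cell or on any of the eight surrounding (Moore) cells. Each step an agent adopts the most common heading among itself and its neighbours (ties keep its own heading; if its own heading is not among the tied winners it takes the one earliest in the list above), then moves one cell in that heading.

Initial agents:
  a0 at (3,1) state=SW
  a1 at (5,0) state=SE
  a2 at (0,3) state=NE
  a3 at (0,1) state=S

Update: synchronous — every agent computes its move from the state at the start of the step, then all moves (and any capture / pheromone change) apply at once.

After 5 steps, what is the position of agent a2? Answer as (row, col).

(1, 0)

t=1: a0@(4,0):SW a1@(0,1):SE a2@(5,0):NE a3@(1,1):S
t=2: a0@(5,3):SW a1@(1,2):SE a2@(4,1):NE a3@(2,1):S
t=3: a0@(0,2):SW a1@(2,3):SE a2@(3,2):NE a3@(3,1):S
t=4: a0@(1,1):SW a1@(3,0):SE a2@(2,3):NE a3@(4,1):S
t=5: a0@(2,0):SW a1@(4,1):SE a2@(1,0):NE a3@(5,1):S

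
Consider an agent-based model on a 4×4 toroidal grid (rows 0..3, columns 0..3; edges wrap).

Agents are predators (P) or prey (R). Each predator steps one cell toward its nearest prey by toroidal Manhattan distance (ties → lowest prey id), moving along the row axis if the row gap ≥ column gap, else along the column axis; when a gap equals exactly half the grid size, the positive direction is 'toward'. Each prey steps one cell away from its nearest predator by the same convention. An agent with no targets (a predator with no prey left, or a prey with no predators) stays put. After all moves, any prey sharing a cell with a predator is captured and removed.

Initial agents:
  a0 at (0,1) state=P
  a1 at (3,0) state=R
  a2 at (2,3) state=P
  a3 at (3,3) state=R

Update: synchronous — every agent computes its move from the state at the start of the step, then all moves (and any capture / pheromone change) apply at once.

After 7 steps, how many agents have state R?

2

t=1: a0@(3,1):P a1@(2,0):R a2@(3,3):P a3@(0,3):R
t=2: a0@(2,1):P a1@(1,0):R a2@(0,3):P a3@(1,3):R
t=3: a0@(1,1):P a1@(0,0):R a2@(1,3):P a3@(2,3):R
t=4: a0@(0,1):P a1@(3,0):R a2@(2,3):P a3@(3,3):R
t=5: a0@(3,1):P a1@(2,0):R a2@(3,3):P a3@(0,3):R
t=6: a0@(2,1):P a1@(1,0):R a2@(0,3):P a3@(1,3):R
t=7: a0@(1,1):P a1@(0,0):R a2@(1,3):P a3@(2,3):R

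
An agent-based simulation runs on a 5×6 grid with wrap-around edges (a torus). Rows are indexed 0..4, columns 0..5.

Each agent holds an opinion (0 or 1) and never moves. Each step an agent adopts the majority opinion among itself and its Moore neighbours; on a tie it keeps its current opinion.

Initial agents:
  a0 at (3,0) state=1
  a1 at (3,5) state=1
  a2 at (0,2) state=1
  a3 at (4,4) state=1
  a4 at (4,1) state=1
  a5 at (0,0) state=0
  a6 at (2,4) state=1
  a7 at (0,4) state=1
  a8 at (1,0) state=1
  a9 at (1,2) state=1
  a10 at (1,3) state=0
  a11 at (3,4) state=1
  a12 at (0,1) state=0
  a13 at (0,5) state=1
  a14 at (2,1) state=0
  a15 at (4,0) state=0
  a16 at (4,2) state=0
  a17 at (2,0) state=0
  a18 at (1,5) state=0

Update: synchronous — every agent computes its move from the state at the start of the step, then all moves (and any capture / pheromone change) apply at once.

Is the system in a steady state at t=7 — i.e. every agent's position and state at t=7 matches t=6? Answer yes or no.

yes

t=1: a0@(3,0):1 a1@(3,5):1 a2@(0,2):1 a3@(4,4):1 a4@(4,1):0 a5@(0,0):0 a6@(2,4):1 a7@(0,4):1 a8@(1,0):0 a9@(1,2):0 a10@(1,3):1 a11@(3,4):1 a12@(0,1):0 a13@(0,5):1 a14@(2,1):1 a15@(4,0):1 a16@(4,2):0 a17@(2,0):0 a18@(1,5):1
t=2: a0@(3,0):1 a1@(3,5):1 a2@(0,2):0 a3@(4,4):1 a4@(4,1):0 a5@(0,0):0 a6@(2,4):1 a7@(0,4):1 a8@(1,0):0 a9@(1,2):1 a10@(1,3):1 a11@(3,4):1 a12@(0,1):0 a13@(0,5):1 a14@(2,1):0 a15@(4,0):1 a16@(4,2):0 a17@(2,0):1 a18@(1,5):1
t=3: a0@(3,0):1 a1@(3,5):1 a2@(0,2):0 a3@(4,4):1 a4@(4,1):0 a5@(0,0):0 a6@(2,4):1 a7@(0,4):1 a8@(1,0):0 a9@(1,2):0 a10@(1,3):1 a11@(3,4):1 a12@(0,1):0 a13@(0,5):1 a14@(2,1):1 a15@(4,0):1 a16@(4,2):0 a17@(2,0):1 a18@(1,5):1
t=4: a0@(3,0):1 a1@(3,5):1 a2@(0,2):0 a3@(4,4):1 a4@(4,1):0 a5@(0,0):0 a6@(2,4):1 a7@(0,4):1 a8@(1,0):1 a9@(1,2):0 a10@(1,3):1 a11@(3,4):1 a12@(0,1):0 a13@(0,5):1 a14@(2,1):1 a15@(4,0):1 a16@(4,2):0 a17@(2,0):1 a18@(1,5):1
t=5: a0@(3,0):1 a1@(3,5):1 a2@(0,2):0 a3@(4,4):1 a4@(4,1):0 a5@(0,0):1 a6@(2,4):1 a7@(0,4):1 a8@(1,0):1 a9@(1,2):0 a10@(1,3):1 a11@(3,4):1 a12@(0,1):0 a13@(0,5):1 a14@(2,1):1 a15@(4,0):1 a16@(4,2):0 a17@(2,0):1 a18@(1,5):1
t=6: (unchanged — steady state)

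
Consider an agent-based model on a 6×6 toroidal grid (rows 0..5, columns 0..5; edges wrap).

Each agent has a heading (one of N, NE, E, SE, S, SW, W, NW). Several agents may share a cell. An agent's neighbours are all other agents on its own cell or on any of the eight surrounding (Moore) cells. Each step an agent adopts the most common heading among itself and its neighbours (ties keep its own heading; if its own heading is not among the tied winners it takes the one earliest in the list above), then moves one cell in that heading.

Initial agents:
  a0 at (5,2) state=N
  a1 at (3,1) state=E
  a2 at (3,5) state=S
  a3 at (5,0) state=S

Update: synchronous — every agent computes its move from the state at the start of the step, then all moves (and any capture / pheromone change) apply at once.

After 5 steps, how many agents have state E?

1

t=1: a0@(4,2):N a1@(3,2):E a2@(4,5):S a3@(0,0):S
t=2: a0@(3,2):N a1@(3,3):E a2@(5,5):S a3@(1,0):S
t=3: a0@(2,2):N a1@(3,4):E a2@(0,5):S a3@(2,0):S
t=4: a0@(1,2):N a1@(3,5):E a2@(1,5):S a3@(3,0):S
t=5: a0@(0,2):N a1@(3,0):E a2@(2,5):S a3@(4,0):S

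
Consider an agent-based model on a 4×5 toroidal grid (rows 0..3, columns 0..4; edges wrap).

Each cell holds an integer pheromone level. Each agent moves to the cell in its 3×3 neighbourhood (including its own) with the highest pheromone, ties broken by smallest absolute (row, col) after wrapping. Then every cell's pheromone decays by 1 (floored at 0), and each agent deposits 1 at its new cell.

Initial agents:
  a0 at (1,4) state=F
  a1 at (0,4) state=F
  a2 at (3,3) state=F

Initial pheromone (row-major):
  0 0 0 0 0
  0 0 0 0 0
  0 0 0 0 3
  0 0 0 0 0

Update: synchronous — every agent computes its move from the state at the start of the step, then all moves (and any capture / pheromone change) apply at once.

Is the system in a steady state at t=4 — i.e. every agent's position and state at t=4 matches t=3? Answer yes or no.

yes

t=1: a0@(2,4) a1@(0,0) a2@(2,4) | pheromone: 1 0 0 0 0 / 0 0 0 0 0 / 0 0 0 0 4 / 0 0 0 0 0
t=2: a0@(2,4) a1@(0,0) a2@(2,4) | pheromone: 1 0 0 0 0 / 0 0 0 0 0 / 0 0 0 0 5 / 0 0 0 0 0
t=3: a0@(2,4) a1@(0,0) a2@(2,4) | pheromone: 1 0 0 0 0 / 0 0 0 0 0 / 0 0 0 0 6 / 0 0 0 0 0
t=4: a0@(2,4) a1@(0,0) a2@(2,4) | pheromone: 1 0 0 0 0 / 0 0 0 0 0 / 0 0 0 0 7 / 0 0 0 0 0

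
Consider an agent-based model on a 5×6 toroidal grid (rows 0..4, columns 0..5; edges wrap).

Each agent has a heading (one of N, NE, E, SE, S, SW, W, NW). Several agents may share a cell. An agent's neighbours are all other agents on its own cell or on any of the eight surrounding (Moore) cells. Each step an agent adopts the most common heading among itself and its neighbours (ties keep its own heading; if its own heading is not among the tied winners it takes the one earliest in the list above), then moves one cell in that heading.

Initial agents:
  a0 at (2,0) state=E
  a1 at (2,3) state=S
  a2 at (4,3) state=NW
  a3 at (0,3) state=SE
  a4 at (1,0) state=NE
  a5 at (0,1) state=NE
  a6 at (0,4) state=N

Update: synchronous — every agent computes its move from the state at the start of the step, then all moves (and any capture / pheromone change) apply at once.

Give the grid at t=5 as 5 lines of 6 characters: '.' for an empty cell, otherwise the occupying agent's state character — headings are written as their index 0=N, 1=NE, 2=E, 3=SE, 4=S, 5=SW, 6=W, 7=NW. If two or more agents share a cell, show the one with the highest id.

t=1: a0@(2,1):E a1@(3,3):S a2@(3,2):NW a3@(1,4):SE a4@(0,1):NE a5@(4,2):NE a6@(4,4):N
t=2: a0@(2,2):E a1@(4,3):S a2@(2,1):NW a3@(2,5):SE a4@(4,2):NE a5@(3,3):NE a6@(3,4):N
t=3: a0@(2,3):E a1@(3,4):NE a2@(1,0):NW a3@(3,0):SE a4@(3,3):NE a5@(2,4):NE a6@(2,4):N
t=4: a0@(1,4):NE a1@(2,5):NE a2@(0,5):NW a3@(4,1):SE a4@(2,4):NE a5@(1,5):NE a6@(1,5):NE
t=5: a0@(0,5):NE a1@(1,0):NE a2@(4,0):NE a3@(0,2):SE a4@(1,5):NE a5@(0,0):NE a6@(0,0):NE

1.3..1
1....1
......
......
1.....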